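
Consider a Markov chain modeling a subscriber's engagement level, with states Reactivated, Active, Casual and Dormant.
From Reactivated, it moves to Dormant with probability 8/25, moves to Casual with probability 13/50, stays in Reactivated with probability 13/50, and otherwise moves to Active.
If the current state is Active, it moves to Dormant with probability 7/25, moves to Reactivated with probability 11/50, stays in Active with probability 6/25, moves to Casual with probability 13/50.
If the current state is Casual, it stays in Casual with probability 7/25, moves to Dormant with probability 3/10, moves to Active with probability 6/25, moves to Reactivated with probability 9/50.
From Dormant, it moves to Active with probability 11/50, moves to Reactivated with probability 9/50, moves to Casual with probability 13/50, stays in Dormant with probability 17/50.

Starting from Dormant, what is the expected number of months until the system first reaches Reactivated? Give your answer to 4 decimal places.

Let t(s) be the expected number of months to first reach Reactivated from state s, with t(Reactivated) = 0. Conditioning on the first month:
t(Active) = 1 + 0.24·t(Active) + 0.26·t(Casual) + 0.28·t(Dormant)
t(Casual) = 1 + 0.24·t(Active) + 0.28·t(Casual) + 0.3·t(Dormant)
t(Dormant) = 1 + 0.22·t(Active) + 0.26·t(Casual) + 0.34·t(Dormant)
Solving: t(Active) = 5.0698, t(Casual) = 5.2811, t(Dormant) = 5.2855.
Expected months from Dormant to Reactivated: 5.2855.

5.2855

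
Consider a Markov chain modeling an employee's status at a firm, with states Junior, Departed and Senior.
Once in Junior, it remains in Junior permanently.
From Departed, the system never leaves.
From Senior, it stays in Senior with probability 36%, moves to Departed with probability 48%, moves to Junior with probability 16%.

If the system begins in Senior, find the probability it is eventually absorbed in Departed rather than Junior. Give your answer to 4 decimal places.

0.7500

Let h(s) be the probability of absorption at Departed starting from transient state s. Then h(Departed) = 1 and h(Junior) = 0. By first-step analysis:
h(Senior) = 0.16·0 + 0.48·1 + 0.36·h(Senior)
Solving: h(Senior) = 0.7500.
Starting from Senior, the probability is 0.7500.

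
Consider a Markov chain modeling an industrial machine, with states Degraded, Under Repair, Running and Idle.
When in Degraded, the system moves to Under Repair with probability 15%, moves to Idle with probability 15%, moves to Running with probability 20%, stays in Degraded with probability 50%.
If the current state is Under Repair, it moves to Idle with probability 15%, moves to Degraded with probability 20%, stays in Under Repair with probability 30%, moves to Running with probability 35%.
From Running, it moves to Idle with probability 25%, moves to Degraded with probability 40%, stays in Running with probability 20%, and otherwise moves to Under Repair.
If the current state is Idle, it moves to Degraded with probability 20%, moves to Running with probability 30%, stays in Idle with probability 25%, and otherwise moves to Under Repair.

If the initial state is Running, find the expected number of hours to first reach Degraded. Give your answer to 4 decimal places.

Let t(s) be the expected number of hours to first reach Degraded from state s, with t(Degraded) = 0. Conditioning on the first hour:
t(Under Repair) = 1 + 0.3·t(Under Repair) + 0.35·t(Running) + 0.15·t(Idle)
t(Running) = 1 + 0.15·t(Under Repair) + 0.2·t(Running) + 0.25·t(Idle)
t(Idle) = 1 + 0.25·t(Under Repair) + 0.3·t(Running) + 0.25·t(Idle)
Solving: t(Under Repair) = 3.8590, t(Running) = 3.1911, t(Idle) = 3.8961.
Expected hours from Running to Degraded: 3.1911.

3.1911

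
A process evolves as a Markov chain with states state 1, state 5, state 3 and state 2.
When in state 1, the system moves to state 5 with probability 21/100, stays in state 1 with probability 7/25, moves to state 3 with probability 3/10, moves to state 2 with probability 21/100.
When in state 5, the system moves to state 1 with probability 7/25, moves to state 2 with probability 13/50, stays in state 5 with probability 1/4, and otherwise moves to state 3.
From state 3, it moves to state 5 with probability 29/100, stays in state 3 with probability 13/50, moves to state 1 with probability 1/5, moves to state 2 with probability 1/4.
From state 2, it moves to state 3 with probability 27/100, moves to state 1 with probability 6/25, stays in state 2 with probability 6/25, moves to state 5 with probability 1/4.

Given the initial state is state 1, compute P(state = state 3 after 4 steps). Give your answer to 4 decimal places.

Propagate the distribution vector 4 steps from state 1.
After 0 steps: (1.0000, 0.0000, 0.0000, 0.0000)
After 1 step: (0.2800, 0.2100, 0.3000, 0.2100)
After 2 steps: (0.2476, 0.2508, 0.2628, 0.2388)
After 3 steps: (0.2494, 0.2506, 0.2598, 0.2402)
After 4 steps: (0.2496, 0.2504, 0.2598, 0.2401)
P(in state 3 after 4 steps) = 0.2598

0.2598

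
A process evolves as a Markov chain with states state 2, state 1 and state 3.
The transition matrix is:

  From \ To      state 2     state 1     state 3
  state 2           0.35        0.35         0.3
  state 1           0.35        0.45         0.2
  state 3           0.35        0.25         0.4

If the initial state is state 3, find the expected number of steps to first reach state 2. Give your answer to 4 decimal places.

Let t(s) be the expected number of steps to first reach state 2 from state s, with t(state 2) = 0. Conditioning on the first step:
t(state 1) = 1 + 0.45·t(state 1) + 0.2·t(state 3)
t(state 3) = 1 + 0.25·t(state 1) + 0.4·t(state 3)
Solving: t(state 1) = 2.8571, t(state 3) = 2.8571.
Expected steps from state 3 to state 2: 2.8571.

2.8571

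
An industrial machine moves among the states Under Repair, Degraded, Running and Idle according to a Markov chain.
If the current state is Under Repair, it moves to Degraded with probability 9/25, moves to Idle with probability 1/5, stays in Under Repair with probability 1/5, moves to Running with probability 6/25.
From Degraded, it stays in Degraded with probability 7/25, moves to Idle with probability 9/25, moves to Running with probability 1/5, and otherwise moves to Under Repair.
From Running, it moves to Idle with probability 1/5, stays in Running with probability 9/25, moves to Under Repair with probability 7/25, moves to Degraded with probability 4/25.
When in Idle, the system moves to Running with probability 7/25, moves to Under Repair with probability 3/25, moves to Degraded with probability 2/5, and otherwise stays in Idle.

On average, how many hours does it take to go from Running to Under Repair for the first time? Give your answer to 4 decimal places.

4.7166

Let t(s) be the expected number of hours to first reach Under Repair from state s, with t(Under Repair) = 0. Conditioning on the first hour:
t(Degraded) = 1 + 0.28·t(Degraded) + 0.2·t(Running) + 0.36·t(Idle)
t(Running) = 1 + 0.16·t(Degraded) + 0.36·t(Running) + 0.2·t(Idle)
t(Idle) = 1 + 0.4·t(Degraded) + 0.28·t(Running) + 0.2·t(Idle)
Solving: t(Degraded) = 5.5326, t(Running) = 4.7166, t(Idle) = 5.6671.
Expected hours from Running to Under Repair: 4.7166.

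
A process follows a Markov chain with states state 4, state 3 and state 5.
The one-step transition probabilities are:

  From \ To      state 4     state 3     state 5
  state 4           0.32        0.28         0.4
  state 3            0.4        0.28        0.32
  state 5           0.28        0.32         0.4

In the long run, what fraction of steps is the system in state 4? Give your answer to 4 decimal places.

0.3285

Let the stationary distribution be π with π = πP and π_1 + π_2 + π_3 = 1.
π_1 = 0.32·π_1 + 0.4·π_2 + 0.28·π_3
π_2 = 0.28·π_1 + 0.28·π_2 + 0.32·π_3
Solving with the normalization constraint gives π = (0.3285, 0.2951, 0.3764).
So the stationary probability of state 4 is 0.3285.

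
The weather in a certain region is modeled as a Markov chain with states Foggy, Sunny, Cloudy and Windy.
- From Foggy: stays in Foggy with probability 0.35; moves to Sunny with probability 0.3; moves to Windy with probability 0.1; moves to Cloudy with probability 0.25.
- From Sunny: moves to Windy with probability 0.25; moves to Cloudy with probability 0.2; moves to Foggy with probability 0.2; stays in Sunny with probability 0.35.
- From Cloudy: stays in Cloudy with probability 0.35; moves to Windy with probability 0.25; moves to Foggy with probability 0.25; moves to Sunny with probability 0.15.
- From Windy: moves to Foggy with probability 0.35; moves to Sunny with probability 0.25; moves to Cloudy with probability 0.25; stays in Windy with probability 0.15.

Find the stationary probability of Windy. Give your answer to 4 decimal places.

0.1885

Let the stationary distribution be π with π = πP and π_1 + π_2 + π_3 + π_4 = 1.
π_1 = 0.35·π_1 + 0.2·π_2 + 0.25·π_3 + 0.35·π_4
π_2 = 0.3·π_1 + 0.35·π_2 + 0.15·π_3 + 0.25·π_4
π_3 = 0.25·π_1 + 0.2·π_2 + 0.35·π_3 + 0.25·π_4
Solving with the normalization constraint gives π = (0.2840, 0.2643, 0.2631, 0.1885).
So the stationary probability of Windy is 0.1885.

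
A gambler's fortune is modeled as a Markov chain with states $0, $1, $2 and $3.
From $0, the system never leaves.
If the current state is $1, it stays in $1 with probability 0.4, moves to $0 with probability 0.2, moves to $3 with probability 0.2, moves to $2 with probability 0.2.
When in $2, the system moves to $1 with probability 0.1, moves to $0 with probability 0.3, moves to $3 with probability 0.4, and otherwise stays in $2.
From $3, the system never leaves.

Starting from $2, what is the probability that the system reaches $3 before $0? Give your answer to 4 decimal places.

Let h(s) be the probability of absorption at $3 starting from transient state s. Then h($3) = 1 and h($0) = 0. By first-step analysis:
h($1) = 0.2·0 + 0.4·h($1) + 0.2·h($2) + 0.2·1
h($2) = 0.3·0 + 0.1·h($1) + 0.2·h($2) + 0.4·1
Solving: h($1) = 0.5217, h($2) = 0.5652.
Starting from $2, the probability is 0.5652.

0.5652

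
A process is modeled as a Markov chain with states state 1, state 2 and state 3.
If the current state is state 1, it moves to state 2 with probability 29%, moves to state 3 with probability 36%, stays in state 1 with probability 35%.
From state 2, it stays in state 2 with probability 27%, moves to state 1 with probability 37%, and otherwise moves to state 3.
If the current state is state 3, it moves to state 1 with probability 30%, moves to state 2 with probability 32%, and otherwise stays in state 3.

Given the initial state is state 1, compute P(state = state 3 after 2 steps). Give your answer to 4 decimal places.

0.3672

Sum over the intermediate state after 1 step:
P = P(state 1→state 1)·P(state 1→state 3) + P(state 1→state 2)·P(state 2→state 3) + P(state 1→state 3)·P(state 3→state 3)
  = 0.35×0.36 + 0.29×0.36 + 0.36×0.38
  = 0.1260 + 0.1044 + 0.1368 = 0.3672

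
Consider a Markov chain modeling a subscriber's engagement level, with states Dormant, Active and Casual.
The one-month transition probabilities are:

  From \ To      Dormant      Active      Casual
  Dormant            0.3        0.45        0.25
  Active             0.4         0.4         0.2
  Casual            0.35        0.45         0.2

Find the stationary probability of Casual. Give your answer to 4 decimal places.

0.2177

Let the stationary distribution be π with π = πP and π_1 + π_2 + π_3 = 1.
π_1 = 0.3·π_1 + 0.4·π_2 + 0.35·π_3
π_2 = 0.45·π_1 + 0.4·π_2 + 0.45·π_3
Solving with the normalization constraint gives π = (0.3537, 0.4286, 0.2177).
So the stationary probability of Casual is 0.2177.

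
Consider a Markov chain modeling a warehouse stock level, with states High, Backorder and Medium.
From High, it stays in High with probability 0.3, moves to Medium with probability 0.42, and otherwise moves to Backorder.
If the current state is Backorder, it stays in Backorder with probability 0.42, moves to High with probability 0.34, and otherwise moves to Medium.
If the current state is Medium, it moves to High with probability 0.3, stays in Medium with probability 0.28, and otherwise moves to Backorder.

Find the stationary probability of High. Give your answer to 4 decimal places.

0.3150

Let the stationary distribution be π with π = πP and π_1 + π_2 + π_3 = 1.
π_1 = 0.3·π_1 + 0.34·π_2 + 0.3·π_3
π_2 = 0.28·π_1 + 0.42·π_2 + 0.42·π_3
Solving with the normalization constraint gives π = (0.3150, 0.3759, 0.3091).
So the stationary probability of High is 0.3150.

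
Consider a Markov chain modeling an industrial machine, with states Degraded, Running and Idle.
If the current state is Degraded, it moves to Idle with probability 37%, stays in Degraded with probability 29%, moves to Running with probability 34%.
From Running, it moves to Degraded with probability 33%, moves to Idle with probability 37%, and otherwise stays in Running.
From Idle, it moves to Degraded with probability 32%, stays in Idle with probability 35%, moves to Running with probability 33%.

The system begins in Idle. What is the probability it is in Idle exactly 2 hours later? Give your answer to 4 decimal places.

0.3630

Sum over the intermediate state after 1 hour:
P = P(Idle→Degraded)·P(Degraded→Idle) + P(Idle→Running)·P(Running→Idle) + P(Idle→Idle)·P(Idle→Idle)
  = 0.32×0.37 + 0.33×0.37 + 0.35×0.35
  = 0.1184 + 0.1221 + 0.1225 = 0.3630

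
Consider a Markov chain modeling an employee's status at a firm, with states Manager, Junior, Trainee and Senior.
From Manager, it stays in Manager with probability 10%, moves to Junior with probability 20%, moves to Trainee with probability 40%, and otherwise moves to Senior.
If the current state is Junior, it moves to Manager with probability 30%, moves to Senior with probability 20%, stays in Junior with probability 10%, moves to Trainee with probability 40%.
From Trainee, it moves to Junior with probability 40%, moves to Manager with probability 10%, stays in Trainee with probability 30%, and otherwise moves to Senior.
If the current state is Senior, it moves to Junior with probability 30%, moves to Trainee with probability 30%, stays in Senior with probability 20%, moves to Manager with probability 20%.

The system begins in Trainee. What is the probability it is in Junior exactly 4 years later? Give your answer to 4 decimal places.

0.2641

Propagate the distribution vector 4 years from Trainee.
After 0 years: (0.0000, 0.0000, 1.0000, 0.0000)
After 1 year: (0.1000, 0.4000, 0.3000, 0.2000)
After 2 years: (0.2000, 0.2400, 0.3500, 0.2100)
After 3 years: (0.1690, 0.2670, 0.3440, 0.2200)
After 4 years: (0.1754, 0.2641, 0.3436, 0.2169)
P(in Junior after 4 years) = 0.2641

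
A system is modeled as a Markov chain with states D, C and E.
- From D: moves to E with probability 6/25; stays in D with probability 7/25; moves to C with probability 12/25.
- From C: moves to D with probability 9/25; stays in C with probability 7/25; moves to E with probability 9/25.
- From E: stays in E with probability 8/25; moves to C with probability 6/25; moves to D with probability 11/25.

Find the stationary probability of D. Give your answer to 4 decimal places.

Let the stationary distribution be π with π = πP and π_1 + π_2 + π_3 = 1.
π_1 = 0.28·π_1 + 0.36·π_2 + 0.44·π_3
π_2 = 0.48·π_1 + 0.28·π_2 + 0.24·π_3
Solving with the normalization constraint gives π = (0.3559, 0.3390, 0.3051).
So the stationary probability of D is 0.3559.

0.3559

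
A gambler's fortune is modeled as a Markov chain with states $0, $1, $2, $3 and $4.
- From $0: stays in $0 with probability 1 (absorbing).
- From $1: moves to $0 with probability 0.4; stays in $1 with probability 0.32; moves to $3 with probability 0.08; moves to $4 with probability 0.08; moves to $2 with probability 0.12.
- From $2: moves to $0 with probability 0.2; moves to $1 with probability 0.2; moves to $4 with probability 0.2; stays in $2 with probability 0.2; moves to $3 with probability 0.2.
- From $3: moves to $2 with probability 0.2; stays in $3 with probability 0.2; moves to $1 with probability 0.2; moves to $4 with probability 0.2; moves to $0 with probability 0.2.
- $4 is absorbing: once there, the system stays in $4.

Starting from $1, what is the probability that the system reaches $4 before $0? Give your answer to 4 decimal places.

0.2391

Let h(s) be the probability of absorption at $4 starting from transient state s. Then h($4) = 1 and h($0) = 0. By first-step analysis:
h($1) = 0.4·0 + 0.32·h($1) + 0.12·h($2) + 0.08·h($3) + 0.08·1
h($2) = 0.2·0 + 0.2·h($1) + 0.2·h($2) + 0.2·h($3) + 0.2·1
h($3) = 0.2·0 + 0.2·h($1) + 0.2·h($2) + 0.2·h($3) + 0.2·1
Solving: h($1) = 0.2391, h($2) = 0.4130, h($3) = 0.4130.
Starting from $1, the probability is 0.2391.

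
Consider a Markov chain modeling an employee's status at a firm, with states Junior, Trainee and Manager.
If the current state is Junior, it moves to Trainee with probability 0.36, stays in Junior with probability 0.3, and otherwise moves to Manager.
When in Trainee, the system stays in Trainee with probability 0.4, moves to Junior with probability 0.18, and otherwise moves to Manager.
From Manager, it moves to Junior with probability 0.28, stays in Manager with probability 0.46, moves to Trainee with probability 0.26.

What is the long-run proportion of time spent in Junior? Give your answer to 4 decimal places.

Let the stationary distribution be π with π = πP and π_1 + π_2 + π_3 = 1.
π_1 = 0.3·π_1 + 0.18·π_2 + 0.28·π_3
π_2 = 0.36·π_1 + 0.4·π_2 + 0.26·π_3
Solving with the normalization constraint gives π = (0.2519, 0.3316, 0.4165).
So the stationary probability of Junior is 0.2519.

0.2519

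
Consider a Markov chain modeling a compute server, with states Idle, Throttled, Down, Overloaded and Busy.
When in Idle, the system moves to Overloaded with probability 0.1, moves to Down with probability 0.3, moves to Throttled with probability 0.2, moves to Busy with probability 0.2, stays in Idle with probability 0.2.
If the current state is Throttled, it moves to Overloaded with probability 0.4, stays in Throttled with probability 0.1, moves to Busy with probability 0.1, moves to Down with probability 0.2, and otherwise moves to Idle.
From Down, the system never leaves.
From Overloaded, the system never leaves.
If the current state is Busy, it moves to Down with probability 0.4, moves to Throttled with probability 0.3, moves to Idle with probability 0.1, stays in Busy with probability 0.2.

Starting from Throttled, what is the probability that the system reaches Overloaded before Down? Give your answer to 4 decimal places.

Let h(s) be the probability of absorption at Overloaded starting from transient state s. Then h(Overloaded) = 1 and h(Down) = 0. By first-step analysis:
h(Idle) = 0.2·h(Idle) + 0.2·h(Throttled) + 0.3·0 + 0.1·1 + 0.2·h(Busy)
h(Throttled) = 0.2·h(Idle) + 0.1·h(Throttled) + 0.2·0 + 0.4·1 + 0.1·h(Busy)
h(Busy) = 0.1·h(Idle) + 0.3·h(Throttled) + 0.4·0 + 0.2·h(Busy)
Solving: h(Idle) = 0.3217, h(Throttled) = 0.5430, h(Busy) = 0.2439.
Starting from Throttled, the probability is 0.5430.

0.5430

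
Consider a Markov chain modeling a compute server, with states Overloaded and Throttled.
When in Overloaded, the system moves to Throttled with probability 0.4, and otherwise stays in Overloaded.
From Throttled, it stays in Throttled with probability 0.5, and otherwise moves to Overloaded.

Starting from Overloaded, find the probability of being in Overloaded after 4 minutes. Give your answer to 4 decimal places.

Propagate the distribution vector 4 minutes from Overloaded.
After 0 minutes: (1.0000, 0.0000)
After 1 minute: (0.6000, 0.4000)
After 2 minutes: (0.5600, 0.4400)
After 3 minutes: (0.5560, 0.4440)
After 4 minutes: (0.5556, 0.4444)
P(in Overloaded after 4 minutes) = 0.5556

0.5556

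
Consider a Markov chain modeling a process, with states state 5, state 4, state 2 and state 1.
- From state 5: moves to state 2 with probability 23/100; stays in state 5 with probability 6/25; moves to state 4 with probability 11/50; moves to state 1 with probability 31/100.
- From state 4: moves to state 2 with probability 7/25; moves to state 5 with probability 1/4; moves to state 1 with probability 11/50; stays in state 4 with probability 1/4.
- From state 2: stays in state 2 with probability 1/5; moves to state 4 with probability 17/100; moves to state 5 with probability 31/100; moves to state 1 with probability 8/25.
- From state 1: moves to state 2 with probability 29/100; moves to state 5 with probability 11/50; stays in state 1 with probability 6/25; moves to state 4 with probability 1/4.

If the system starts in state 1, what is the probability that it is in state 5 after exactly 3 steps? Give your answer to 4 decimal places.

0.2541

Propagate the distribution vector 3 steps from state 1.
After 0 steps: (0.0000, 0.0000, 0.0000, 1.0000)
After 1 step: (0.2200, 0.2500, 0.2900, 0.2400)
After 2 steps: (0.2580, 0.2202, 0.2482, 0.2736)
After 3 steps: (0.2541, 0.2224, 0.2500, 0.2735)
P(in state 5 after 3 steps) = 0.2541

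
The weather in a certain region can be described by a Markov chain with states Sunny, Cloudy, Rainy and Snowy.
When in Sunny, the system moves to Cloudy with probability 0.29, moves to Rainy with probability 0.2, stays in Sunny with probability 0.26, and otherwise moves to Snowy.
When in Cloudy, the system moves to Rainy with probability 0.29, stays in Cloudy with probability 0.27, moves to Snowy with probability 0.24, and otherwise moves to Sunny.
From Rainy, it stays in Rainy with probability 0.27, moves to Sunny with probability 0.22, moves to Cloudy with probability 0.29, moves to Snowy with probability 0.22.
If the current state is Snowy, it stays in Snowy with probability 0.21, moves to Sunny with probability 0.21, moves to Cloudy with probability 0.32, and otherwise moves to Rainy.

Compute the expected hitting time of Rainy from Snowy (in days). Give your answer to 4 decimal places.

Let t(s) be the expected number of days to first reach Rainy from state s, with t(Rainy) = 0. Conditioning on the first day:
t(Sunny) = 1 + 0.26·t(Sunny) + 0.29·t(Cloudy) + 0.25·t(Snowy)
t(Cloudy) = 1 + 0.2·t(Sunny) + 0.27·t(Cloudy) + 0.24·t(Snowy)
t(Snowy) = 1 + 0.21·t(Sunny) + 0.32·t(Cloudy) + 0.21·t(Snowy)
Solving: t(Sunny) = 4.1585, t(Cloudy) = 3.7940, t(Snowy) = 3.9081.
Expected days from Snowy to Rainy: 3.9081.

3.9081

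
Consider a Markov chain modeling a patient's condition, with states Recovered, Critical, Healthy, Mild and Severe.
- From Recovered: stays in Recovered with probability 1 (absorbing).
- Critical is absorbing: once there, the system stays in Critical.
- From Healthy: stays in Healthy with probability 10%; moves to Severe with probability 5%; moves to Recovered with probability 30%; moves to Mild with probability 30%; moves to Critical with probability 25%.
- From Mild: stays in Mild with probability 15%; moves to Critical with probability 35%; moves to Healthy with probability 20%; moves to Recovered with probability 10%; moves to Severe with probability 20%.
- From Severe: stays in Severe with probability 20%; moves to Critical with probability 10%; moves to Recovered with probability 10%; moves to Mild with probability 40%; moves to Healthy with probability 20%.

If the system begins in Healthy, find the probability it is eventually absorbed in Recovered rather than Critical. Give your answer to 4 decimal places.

0.4626

Let h(s) be the probability of absorption at Recovered starting from transient state s. Then h(Recovered) = 1 and h(Critical) = 0. By first-step analysis:
h(Healthy) = 0.3·1 + 0.25·0 + 0.1·h(Healthy) + 0.3·h(Mild) + 0.05·h(Severe)
h(Mild) = 0.1·1 + 0.35·0 + 0.2·h(Healthy) + 0.15·h(Mild) + 0.2·h(Severe)
h(Severe) = 0.1·1 + 0.1·0 + 0.2·h(Healthy) + 0.4·h(Mild) + 0.2·h(Severe)
Solving: h(Healthy) = 0.4626, h(Mild) = 0.3209, h(Severe) = 0.4011.
Starting from Healthy, the probability is 0.4626.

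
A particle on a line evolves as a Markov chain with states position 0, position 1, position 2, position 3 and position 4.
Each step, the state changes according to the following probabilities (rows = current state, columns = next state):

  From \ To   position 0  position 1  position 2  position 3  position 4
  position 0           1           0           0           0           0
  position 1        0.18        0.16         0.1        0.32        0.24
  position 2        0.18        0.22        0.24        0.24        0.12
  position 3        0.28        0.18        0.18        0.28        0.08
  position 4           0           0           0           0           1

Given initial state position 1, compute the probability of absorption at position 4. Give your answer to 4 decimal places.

0.4553

Let h(s) be the probability of absorption at position 4 starting from transient state s. Then h(position 4) = 1 and h(position 0) = 0. By first-step analysis:
h(position 1) = 0.18·0 + 0.16·h(position 1) + 0.1·h(position 2) + 0.32·h(position 3) + 0.24·1
h(position 2) = 0.18·0 + 0.22·h(position 1) + 0.24·h(position 2) + 0.24·h(position 3) + 0.12·1
h(position 3) = 0.28·0 + 0.18·h(position 1) + 0.18·h(position 2) + 0.28·h(position 3) + 0.08·1
Solving: h(position 1) = 0.4553, h(position 2) = 0.3917, h(position 3) = 0.3229.
Starting from position 1, the probability is 0.4553.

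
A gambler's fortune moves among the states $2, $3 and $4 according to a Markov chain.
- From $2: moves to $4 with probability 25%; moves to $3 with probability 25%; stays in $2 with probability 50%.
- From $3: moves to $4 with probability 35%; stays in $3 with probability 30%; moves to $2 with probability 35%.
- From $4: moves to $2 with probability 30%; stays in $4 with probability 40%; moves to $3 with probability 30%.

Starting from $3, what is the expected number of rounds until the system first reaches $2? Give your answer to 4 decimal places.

3.0159

Let t(s) be the expected number of rounds to first reach $2 from state s, with t($2) = 0. Conditioning on the first round:
t($3) = 1 + 0.3·t($3) + 0.35·t($4)
t($4) = 1 + 0.3·t($3) + 0.4·t($4)
Solving: t($3) = 3.0159, t($4) = 3.1746.
Expected rounds from $3 to $2: 3.0159.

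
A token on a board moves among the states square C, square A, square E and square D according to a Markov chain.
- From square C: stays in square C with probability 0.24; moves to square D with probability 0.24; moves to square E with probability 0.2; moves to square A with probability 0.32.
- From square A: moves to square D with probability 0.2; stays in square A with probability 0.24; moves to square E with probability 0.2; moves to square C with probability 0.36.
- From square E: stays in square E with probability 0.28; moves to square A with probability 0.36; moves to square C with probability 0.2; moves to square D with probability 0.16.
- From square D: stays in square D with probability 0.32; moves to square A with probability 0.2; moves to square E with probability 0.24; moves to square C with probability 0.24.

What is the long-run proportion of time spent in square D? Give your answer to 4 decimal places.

0.2290

Let the stationary distribution be π with π = πP and π_1 + π_2 + π_3 + π_4 = 1.
π_1 = 0.24·π_1 + 0.36·π_2 + 0.2·π_3 + 0.24·π_4
π_2 = 0.32·π_1 + 0.24·π_2 + 0.36·π_3 + 0.2·π_4
π_3 = 0.2·π_1 + 0.2·π_2 + 0.28·π_3 + 0.24·π_4
Solving with the normalization constraint gives π = (0.2644, 0.2793, 0.2273, 0.2290).
So the stationary probability of square D is 0.2290.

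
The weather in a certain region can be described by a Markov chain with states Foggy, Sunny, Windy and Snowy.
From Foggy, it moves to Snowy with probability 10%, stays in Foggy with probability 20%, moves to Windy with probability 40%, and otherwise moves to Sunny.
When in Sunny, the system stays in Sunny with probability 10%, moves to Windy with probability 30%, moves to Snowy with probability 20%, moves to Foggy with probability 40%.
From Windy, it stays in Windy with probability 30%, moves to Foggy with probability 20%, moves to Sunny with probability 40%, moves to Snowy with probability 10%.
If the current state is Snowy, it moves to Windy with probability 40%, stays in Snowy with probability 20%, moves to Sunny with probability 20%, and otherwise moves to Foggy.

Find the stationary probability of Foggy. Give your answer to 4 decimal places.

0.2533

Let the stationary distribution be π with π = πP and π_1 + π_2 + π_3 + π_4 = 1.
π_1 = 0.2·π_1 + 0.4·π_2 + 0.2·π_3 + 0.2·π_4
π_2 = 0.3·π_1 + 0.1·π_2 + 0.4·π_3 + 0.2·π_4
π_3 = 0.4·π_1 + 0.3·π_2 + 0.3·π_3 + 0.4·π_4
Solving with the normalization constraint gives π = (0.2533, 0.2666, 0.3394, 0.1407).
So the stationary probability of Foggy is 0.2533.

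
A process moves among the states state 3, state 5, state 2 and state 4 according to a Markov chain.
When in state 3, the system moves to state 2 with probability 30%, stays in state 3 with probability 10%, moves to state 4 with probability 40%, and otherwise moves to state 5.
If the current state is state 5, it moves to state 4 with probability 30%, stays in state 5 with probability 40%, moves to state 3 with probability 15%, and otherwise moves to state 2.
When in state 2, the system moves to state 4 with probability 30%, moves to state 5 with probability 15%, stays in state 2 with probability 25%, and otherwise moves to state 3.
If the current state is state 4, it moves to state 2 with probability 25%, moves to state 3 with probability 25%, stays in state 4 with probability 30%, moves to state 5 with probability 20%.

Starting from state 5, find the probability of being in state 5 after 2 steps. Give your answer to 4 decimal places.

0.2725

Propagate the distribution vector 2 steps from state 5.
After 0 steps: (0.0000, 1.0000, 0.0000, 0.0000)
After 1 step: (0.1500, 0.4000, 0.1500, 0.3000)
After 2 steps: (0.1950, 0.2725, 0.2175, 0.3150)
P(in state 5 after 2 steps) = 0.2725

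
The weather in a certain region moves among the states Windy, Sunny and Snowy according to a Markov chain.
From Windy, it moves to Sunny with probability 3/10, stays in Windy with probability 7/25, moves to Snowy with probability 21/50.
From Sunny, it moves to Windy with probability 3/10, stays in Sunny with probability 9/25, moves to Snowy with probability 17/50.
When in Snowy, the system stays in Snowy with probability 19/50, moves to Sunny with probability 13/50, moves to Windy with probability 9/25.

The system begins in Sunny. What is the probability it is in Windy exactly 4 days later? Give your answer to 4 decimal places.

0.3165

Propagate the distribution vector 4 days from Sunny.
After 0 days: (0.0000, 1.0000, 0.0000)
After 1 day: (0.3000, 0.3600, 0.3400)
After 2 days: (0.3144, 0.3080, 0.3776)
After 3 days: (0.3164, 0.3034, 0.3803)
After 4 days: (0.3165, 0.3030, 0.3805)
P(in Windy after 4 days) = 0.3165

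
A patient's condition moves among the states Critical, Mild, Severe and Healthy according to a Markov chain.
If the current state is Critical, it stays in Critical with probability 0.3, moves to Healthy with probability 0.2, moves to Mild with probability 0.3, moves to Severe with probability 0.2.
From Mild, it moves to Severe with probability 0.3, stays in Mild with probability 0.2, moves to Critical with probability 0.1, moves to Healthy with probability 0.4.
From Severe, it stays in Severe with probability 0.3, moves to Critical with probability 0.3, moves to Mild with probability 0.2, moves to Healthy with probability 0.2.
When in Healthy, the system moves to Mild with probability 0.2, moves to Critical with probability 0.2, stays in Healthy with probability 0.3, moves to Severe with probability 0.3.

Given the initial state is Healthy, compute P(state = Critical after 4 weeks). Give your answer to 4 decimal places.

0.2283

Propagate the distribution vector 4 weeks from Healthy.
After 0 weeks: (0.0000, 0.0000, 0.0000, 1.0000)
After 1 week: (0.2000, 0.2000, 0.3000, 0.3000)
After 2 weeks: (0.2300, 0.2200, 0.2800, 0.2700)
After 3 weeks: (0.2290, 0.2230, 0.2770, 0.2710)
After 4 weeks: (0.2283, 0.2229, 0.2771, 0.2717)
P(in Critical after 4 weeks) = 0.2283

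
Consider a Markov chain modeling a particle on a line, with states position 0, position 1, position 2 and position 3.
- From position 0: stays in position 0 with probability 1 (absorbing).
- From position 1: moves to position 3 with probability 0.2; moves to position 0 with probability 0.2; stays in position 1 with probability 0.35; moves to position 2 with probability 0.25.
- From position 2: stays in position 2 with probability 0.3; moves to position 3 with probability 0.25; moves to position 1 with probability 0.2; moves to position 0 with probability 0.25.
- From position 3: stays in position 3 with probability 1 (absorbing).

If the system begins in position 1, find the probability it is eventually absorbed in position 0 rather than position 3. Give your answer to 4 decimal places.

0.5000

Let h(s) be the probability of absorption at position 0 starting from transient state s. Then h(position 0) = 1 and h(position 3) = 0. By first-step analysis:
h(position 1) = 0.2·1 + 0.35·h(position 1) + 0.25·h(position 2) + 0.2·0
h(position 2) = 0.25·1 + 0.2·h(position 1) + 0.3·h(position 2) + 0.25·0
Solving: h(position 1) = 0.5000, h(position 2) = 0.5000.
Starting from position 1, the probability is 0.5000.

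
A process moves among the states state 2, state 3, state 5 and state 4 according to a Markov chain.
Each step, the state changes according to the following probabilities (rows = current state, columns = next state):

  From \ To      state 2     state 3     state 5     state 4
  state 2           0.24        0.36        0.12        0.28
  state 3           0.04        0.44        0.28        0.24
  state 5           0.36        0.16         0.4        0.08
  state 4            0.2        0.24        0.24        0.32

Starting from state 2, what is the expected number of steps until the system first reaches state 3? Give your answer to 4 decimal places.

Let t(s) be the expected number of steps to first reach state 3 from state s, with t(state 3) = 0. Conditioning on the first step:
t(state 2) = 1 + 0.24·t(state 2) + 0.12·t(state 5) + 0.28·t(state 4)
t(state 5) = 1 + 0.36·t(state 2) + 0.4·t(state 5) + 0.08·t(state 4)
t(state 4) = 1 + 0.2·t(state 2) + 0.24·t(state 5) + 0.32·t(state 4)
Solving: t(state 2) = 3.4651, t(state 5) = 4.2791, t(state 4) = 4.0000.
Expected steps from state 2 to state 3: 3.4651.

3.4651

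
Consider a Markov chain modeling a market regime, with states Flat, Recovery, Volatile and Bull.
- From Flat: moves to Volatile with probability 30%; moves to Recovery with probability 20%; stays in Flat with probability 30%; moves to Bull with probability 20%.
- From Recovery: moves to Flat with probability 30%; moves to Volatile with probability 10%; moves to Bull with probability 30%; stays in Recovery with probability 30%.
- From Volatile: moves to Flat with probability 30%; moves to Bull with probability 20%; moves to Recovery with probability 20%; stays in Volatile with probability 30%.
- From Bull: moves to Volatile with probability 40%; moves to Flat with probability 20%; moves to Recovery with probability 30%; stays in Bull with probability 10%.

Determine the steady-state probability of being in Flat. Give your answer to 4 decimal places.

0.2796

Let the stationary distribution be π with π = πP and π_1 + π_2 + π_3 + π_4 = 1.
π_1 = 0.3·π_1 + 0.3·π_2 + 0.3·π_3 + 0.2·π_4
π_2 = 0.2·π_1 + 0.3·π_2 + 0.2·π_3 + 0.3·π_4
π_3 = 0.3·π_1 + 0.1·π_2 + 0.3·π_3 + 0.4·π_4
Solving with the normalization constraint gives π = (0.2796, 0.2449, 0.2714, 0.2041).
So the stationary probability of Flat is 0.2796.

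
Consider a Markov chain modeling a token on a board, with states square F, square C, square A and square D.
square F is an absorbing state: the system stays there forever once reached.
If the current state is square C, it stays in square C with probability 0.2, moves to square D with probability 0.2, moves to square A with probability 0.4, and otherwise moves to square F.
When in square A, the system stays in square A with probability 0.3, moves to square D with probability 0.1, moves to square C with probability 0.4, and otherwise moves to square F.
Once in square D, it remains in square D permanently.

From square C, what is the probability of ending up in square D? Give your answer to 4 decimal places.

0.4500

Let h(s) be the probability of absorption at square D starting from transient state s. Then h(square D) = 1 and h(square F) = 0. By first-step analysis:
h(square C) = 0.2·0 + 0.2·h(square C) + 0.4·h(square A) + 0.2·1
h(square A) = 0.2·0 + 0.4·h(square C) + 0.3·h(square A) + 0.1·1
Solving: h(square C) = 0.4500, h(square A) = 0.4000.
Starting from square C, the probability is 0.4500.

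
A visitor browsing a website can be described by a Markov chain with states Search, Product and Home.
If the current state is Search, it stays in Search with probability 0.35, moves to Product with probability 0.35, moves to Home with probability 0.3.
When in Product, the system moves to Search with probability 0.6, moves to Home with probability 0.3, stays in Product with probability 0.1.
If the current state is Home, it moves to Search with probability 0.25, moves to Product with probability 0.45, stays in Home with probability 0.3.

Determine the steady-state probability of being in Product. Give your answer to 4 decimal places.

Let the stationary distribution be π with π = πP and π_1 + π_2 + π_3 = 1.
π_1 = 0.35·π_1 + 0.6·π_2 + 0.25·π_3
π_2 = 0.35·π_1 + 0.1·π_2 + 0.45·π_3
Solving with the normalization constraint gives π = (0.3960, 0.3040, 0.3000).
So the stationary probability of Product is 0.3040.

0.3040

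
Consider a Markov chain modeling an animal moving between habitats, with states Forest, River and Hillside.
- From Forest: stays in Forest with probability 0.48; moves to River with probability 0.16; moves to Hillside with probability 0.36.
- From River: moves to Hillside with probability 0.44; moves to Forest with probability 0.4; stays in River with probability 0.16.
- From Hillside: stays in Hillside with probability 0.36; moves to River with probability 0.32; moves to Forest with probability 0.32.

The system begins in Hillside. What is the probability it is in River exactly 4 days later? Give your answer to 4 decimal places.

0.2204

Propagate the distribution vector 4 days from Hillside.
After 0 days: (0.0000, 0.0000, 1.0000)
After 1 day: (0.3200, 0.3200, 0.3600)
After 2 days: (0.3968, 0.2176, 0.3856)
After 3 days: (0.4009, 0.2217, 0.3774)
After 4 days: (0.4019, 0.2204, 0.3777)
P(in River after 4 days) = 0.2204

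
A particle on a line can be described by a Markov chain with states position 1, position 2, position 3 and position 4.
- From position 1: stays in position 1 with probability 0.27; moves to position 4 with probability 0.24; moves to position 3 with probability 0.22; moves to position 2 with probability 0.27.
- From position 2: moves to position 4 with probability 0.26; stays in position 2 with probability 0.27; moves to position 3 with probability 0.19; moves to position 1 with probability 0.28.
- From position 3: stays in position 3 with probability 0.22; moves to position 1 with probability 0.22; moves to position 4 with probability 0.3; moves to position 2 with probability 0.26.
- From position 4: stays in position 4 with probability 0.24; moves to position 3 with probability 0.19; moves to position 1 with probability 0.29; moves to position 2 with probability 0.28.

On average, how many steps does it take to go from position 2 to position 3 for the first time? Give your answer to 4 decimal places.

Let t(s) be the expected number of steps to first reach position 3 from state s, with t(position 3) = 0. Conditioning on the first step:
t(position 1) = 1 + 0.27·t(position 1) + 0.27·t(position 2) + 0.24·t(position 4)
t(position 2) = 1 + 0.28·t(position 1) + 0.27·t(position 2) + 0.26·t(position 4)
t(position 4) = 1 + 0.29·t(position 1) + 0.28·t(position 2) + 0.24·t(position 4)
Solving: t(position 1) = 4.8909, t(position 2) = 5.0406, t(position 4) = 5.0391.
Expected steps from position 2 to position 3: 5.0406.

5.0406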